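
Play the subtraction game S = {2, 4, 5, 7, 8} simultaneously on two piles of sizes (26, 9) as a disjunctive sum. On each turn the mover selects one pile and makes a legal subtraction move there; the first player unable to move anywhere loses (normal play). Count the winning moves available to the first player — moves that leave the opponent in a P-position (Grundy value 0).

3

All piles use S = {2, 4, 5, 7, 8}:
G(0) = 0
G(1) = mex{} = 0
G(2) = mex{0} = 1
G(3) = mex{0} = 1
G(4) = mex{1,0} = 2
G(5) = mex{1,0,0} = 2
G(6) = mex{2,1,0} = 3
G(7) = mex{2,1,1,0} = 3
G(8) = mex{3,2,1,0,0} = 4
G(9) = mex{3,2,2,1,0} = 4
G(10) = mex{4,3,2,1,1} = 0
G(11) = mex{4,3,3,2,1} = 0
G(12) = mex{0,4,3,2,2} = 1
G(13) = mex{0,4,4,3,2} = 1
G(14) = mex{1,0,4,3,3} = 2
G(15) = mex{1,0,0,4,3} = 2
G(16) = mex{2,1,0,4,4} = 3
G(17) = mex{2,1,1,0,4} = 3
G(18) = mex{3,2,1,0,0} = 4
G(19) = mex{3,2,2,1,0} = 4
G(20) = mex{4,3,2,1,1} = 0
G(21) = mex{4,3,3,2,1} = 0
G(22) = mex{0,4,3,2,2} = 1
G(23) = mex{0,4,4,3,2} = 1
G(24) = mex{1,0,4,3,3} = 2
G(25) = mex{1,0,0,4,3} = 2
G(26) = mex{2,1,0,4,4} = 3
Pile A: G(26) = 3.
Pile B: G(9) = 4.
Combined Grundy value = 3 ⊕ 4 = 7.
A winning move leaves total XOR = 0, i.e. changes one component's Grundy value g to g ⊕ X where X is the current total.
Pile A: need g' = 3⊕7 = 4. Options: 26−2→G=2, 26−4→G=1, 26−5→G=0, 26−7→G=4, 26−8→G=4. Hits: 2.
Pile B: need g' = 4⊕7 = 3. Options: 9−2→G=3, 9−4→G=2, 9−5→G=2, 9−7→G=1, 9−8→G=0. Hits: 1.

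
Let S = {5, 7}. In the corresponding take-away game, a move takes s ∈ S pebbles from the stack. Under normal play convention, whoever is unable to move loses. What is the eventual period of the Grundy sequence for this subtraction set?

G(0) = 0
G(1) = mex{} = 0
G(2) = mex{} = 0
G(3) = mex{} = 0
G(4) = mex{} = 0
G(5) = mex{0} = 1
G(6) = mex{0} = 1
G(7) = mex{0,0} = 1
G(8) = mex{0,0} = 1
G(9) = mex{0,0} = 1
G(10) = mex{1,0} = 2
G(11) = mex{1,0} = 2
G(12) = mex{1,1} = 0
G(13) = mex{1,1} = 0
G(14) = mex{1,1} = 0
G(15) = mex{2,1} = 0
G(16) = mex{2,1} = 0
G(17) = mex{0,2} = 1
G(18) = mex{0,2} = 1
G(19) = mex{0,0} = 1
G(20) = mex{0,0} = 1
G(21) = mex{0,0} = 1
G(22) = mex{1,0} = 2
G(23) = mex{1,0} = 2
G(24) = mex{1,1} = 0
G(25) = mex{1,1} = 0
G(n+12) = G(n) holds for n = 0,…,6 (a full window of length max(S) = 7), so the sequence is purely periodic with period 12.

12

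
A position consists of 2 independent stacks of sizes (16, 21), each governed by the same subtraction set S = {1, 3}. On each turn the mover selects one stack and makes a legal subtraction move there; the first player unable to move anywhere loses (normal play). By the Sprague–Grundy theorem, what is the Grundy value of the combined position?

All stacks use S = {1, 3}:
G(0) = 0
G(1) = mex{0} = 1
G(2) = mex{1} = 0
G(3) = mex{0,0} = 1
G(4) = mex{1,1} = 0
G(5) = mex{0,0} = 1
G(6) = mex{1,1} = 0
G(7) = mex{0,0} = 1
G(8) = mex{1,1} = 0
G(9) = mex{0,0} = 1
G(10) = mex{1,1} = 0
G(11) = mex{0,0} = 1
G(12) = mex{1,1} = 0
G(13) = mex{0,0} = 1
G(14) = mex{1,1} = 0
G(15) = mex{0,0} = 1
G(16) = mex{1,1} = 0
G(17) = mex{0,0} = 1
G(18) = mex{1,1} = 0
G(19) = mex{0,0} = 1
G(20) = mex{1,1} = 0
G(21) = mex{0,0} = 1
Stack A: G(16) = 0.
Stack B: G(21) = 1.
Combined Grundy value = 0 ⊕ 1 = 1.

1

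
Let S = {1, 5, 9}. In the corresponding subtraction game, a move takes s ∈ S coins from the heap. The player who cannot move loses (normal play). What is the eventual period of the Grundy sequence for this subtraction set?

G(0) = 0
G(1) = mex{0} = 1
G(2) = mex{1} = 0
G(3) = mex{0} = 1
G(4) = mex{1} = 0
G(5) = mex{0,0} = 1
G(6) = mex{1,1} = 0
G(7) = mex{0,0} = 1
G(8) = mex{1,1} = 0
G(9) = mex{0,0,0} = 1
G(10) = mex{1,1,1} = 0
G(11) = mex{0,0,0} = 1
G(12) = mex{1,1,1} = 0
G(13) = mex{0,0,0} = 1
G(14) = mex{1,1,1} = 0
G(n+2) = G(n) holds for n = 0,…,8 (a full window of length max(S) = 9), so the sequence is purely periodic with period 2.

2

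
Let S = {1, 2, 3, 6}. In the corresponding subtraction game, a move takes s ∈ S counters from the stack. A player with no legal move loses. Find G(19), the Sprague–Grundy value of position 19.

3

G(0) = 0
G(1) = mex{0} = 1
G(2) = mex{1,0} = 2
G(3) = mex{2,1,0} = 3
G(4) = mex{3,2,1} = 0
G(5) = mex{0,3,2} = 1
G(6) = mex{1,0,3,0} = 2
G(7) = mex{2,1,0,1} = 3
G(8) = mex{3,2,1,2} = 0
G(9) = mex{0,3,2,3} = 1
G(10) = mex{1,0,3,0} = 2
G(11) = mex{2,1,0,1} = 3
G(12) = mex{3,2,1,2} = 0
G(13) = mex{0,3,2,3} = 1
G(14) = mex{1,0,3,0} = 2
G(15) = mex{2,1,0,1} = 3
G(16) = mex{3,2,1,2} = 0
G(17) = mex{0,3,2,3} = 1
G(18) = mex{1,0,3,0} = 2
G(19) = mex{2,1,0,1} = 3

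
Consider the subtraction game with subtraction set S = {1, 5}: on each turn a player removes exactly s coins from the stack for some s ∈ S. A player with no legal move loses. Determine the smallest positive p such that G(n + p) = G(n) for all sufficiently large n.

n :  0  1  2  3  4  5  6  7  8  9 10 11 12 13 14
G :  0  1  0  1  0  1  0  1  0  1  0  1  0  1  0
G(n+2) = G(n) holds for n = 0,…,4 (a full window of length max(S) = 5), so the sequence is purely periodic with period 2.

2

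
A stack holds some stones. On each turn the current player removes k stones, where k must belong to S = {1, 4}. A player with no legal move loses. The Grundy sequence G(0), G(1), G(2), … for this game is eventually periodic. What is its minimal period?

5

n :  0  1  2  3  4  5  6  7  8  9 10 11 12 13 14
G :  0  1  0  1  2  0  1  0  1  2  0  1  0  1  2
G(n+5) = G(n) holds for n = 0,…,3 (a full window of length max(S) = 4), so the sequence is purely periodic with period 5.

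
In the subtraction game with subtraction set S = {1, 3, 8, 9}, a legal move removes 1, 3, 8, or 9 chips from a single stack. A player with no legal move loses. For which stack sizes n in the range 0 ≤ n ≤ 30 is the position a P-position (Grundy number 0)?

n :  0  1  2  3  4  5  6  7  8  9 10 11 12 13 14 15 16 17 18 19 20 21 22 23 24 25 26 27 28 29 30
G :  0  1  0  1  0  1  0  1  2  3  2  3  2  3  2  3  0  1  0  1  0  1  0  1  2  3  2  3  2  3  2
P-positions are exactly the n with G(n) = 0.

0, 2, 4, 6, 16, 18, 20, 22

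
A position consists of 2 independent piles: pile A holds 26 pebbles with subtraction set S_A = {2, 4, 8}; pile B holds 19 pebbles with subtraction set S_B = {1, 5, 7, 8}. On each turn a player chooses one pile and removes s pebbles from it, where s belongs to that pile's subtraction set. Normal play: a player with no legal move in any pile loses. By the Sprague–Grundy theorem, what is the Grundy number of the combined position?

1

Pile A, S = {2, 4, 8}:
n :  0  1  2  3  4  5  6  7  8  9 10 11 12 13 14 15 16 17 18 19 20 21 22 23 24 25 26
G :  0  0  1  1  2  2  0  0  1  1  2  2  0  0  1  1  2  2  0  0  1  1  2  2  0  0  1
G_A(26) = 1.
Pile B, S = {1, 5, 7, 8}:
G(0) = 0
G(1) = mex{0} = 1
G(2) = mex{1} = 0
G(3) = mex{0} = 1
G(4) = mex{1} = 0
G(5) = mex{0,0} = 1
G(6) = mex{1,1} = 0
G(7) = mex{0,0,0} = 1
G(8) = mex{1,1,1,0} = 2
G(9) = mex{2,0,0,1} = 3
G(10) = mex{3,1,1,0} = 2
G(11) = mex{2,0,0,1} = 3
G(12) = mex{3,1,1,0} = 2
G(13) = mex{2,2,0,1} = 3
G(14) = mex{3,3,1,0} = 2
G(15) = mex{2,2,2,1} = 0
G(16) = mex{0,3,3,2} = 1
G(17) = mex{1,2,2,3} = 0
G(18) = mex{0,3,3,2} = 1
G(19) = mex{1,2,2,3} = 0
G_B(19) = 0.
Combined Grundy value = 1 ⊕ 0 = 1.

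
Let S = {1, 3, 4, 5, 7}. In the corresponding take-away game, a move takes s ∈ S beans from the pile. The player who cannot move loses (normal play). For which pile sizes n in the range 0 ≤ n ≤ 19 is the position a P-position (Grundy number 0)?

n :  0  1  2  3  4  5  6  7  8  9 10 11 12 13 14 15 16 17 18 19
G :  0  1  0  1  2  3  2  3  0  1  0  1  2  3  2  3  0  1  0  1
P-positions are exactly the n with G(n) = 0.

0, 2, 8, 10, 16, 18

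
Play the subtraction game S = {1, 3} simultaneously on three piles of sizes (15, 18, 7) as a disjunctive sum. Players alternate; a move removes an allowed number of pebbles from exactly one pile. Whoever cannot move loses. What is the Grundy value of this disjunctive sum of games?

All piles use S = {1, 3}:
G(0) = 0
G(1) = mex{0} = 1
G(2) = mex{1} = 0
G(3) = mex{0,0} = 1
G(4) = mex{1,1} = 0
G(5) = mex{0,0} = 1
G(6) = mex{1,1} = 0
G(7) = mex{0,0} = 1
G(8) = mex{1,1} = 0
G(9) = mex{0,0} = 1
G(10) = mex{1,1} = 0
G(11) = mex{0,0} = 1
G(12) = mex{1,1} = 0
G(13) = mex{0,0} = 1
G(14) = mex{1,1} = 0
G(15) = mex{0,0} = 1
G(16) = mex{1,1} = 0
G(17) = mex{0,0} = 1
G(18) = mex{1,1} = 0
Pile A: G(15) = 1.
Pile B: G(18) = 0.
Pile C: G(7) = 1.
Combined Grundy value = 1 ⊕ 0 ⊕ 1 = 0.

0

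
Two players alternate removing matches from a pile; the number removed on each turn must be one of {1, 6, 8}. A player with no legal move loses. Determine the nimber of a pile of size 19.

1

n :  0  1  2  3  4  5  6  7  8  9 10 11 12 13 14 15 16 17 18 19
G :  0  1  0  1  0  1  2  0  1  0  1  0  1  2  0  1  0  1  0  1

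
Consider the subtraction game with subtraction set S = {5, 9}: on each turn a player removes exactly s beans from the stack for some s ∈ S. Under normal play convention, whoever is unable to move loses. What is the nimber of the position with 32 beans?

G(0) = 0
G(1) = mex{} = 0
G(2) = mex{} = 0
G(3) = mex{} = 0
G(4) = mex{} = 0
G(5) = mex{0} = 1
G(6) = mex{0} = 1
G(7) = mex{0} = 1
G(8) = mex{0} = 1
G(9) = mex{0,0} = 1
G(10) = mex{1,0} = 2
G(11) = mex{1,0} = 2
G(12) = mex{1,0} = 2
G(13) = mex{1,0} = 2
G(14) = mex{1,1} = 0
G(15) = mex{2,1} = 0
G(16) = mex{2,1} = 0
G(17) = mex{2,1} = 0
G(18) = mex{2,1} = 0
G(19) = mex{0,2} = 1
G(20) = mex{0,2} = 1
G(21) = mex{0,2} = 1
G(22) = mex{0,2} = 1
G(23) = mex{0,0} = 1
G(24) = mex{1,0} = 2
G(25) = mex{1,0} = 2
G(26) = mex{1,0} = 2
G(27) = mex{1,0} = 2
G(28) = mex{1,1} = 0
G(29) = mex{2,1} = 0
G(30) = mex{2,1} = 0
G(31) = mex{2,1} = 0
G(32) = mex{2,1} = 0

0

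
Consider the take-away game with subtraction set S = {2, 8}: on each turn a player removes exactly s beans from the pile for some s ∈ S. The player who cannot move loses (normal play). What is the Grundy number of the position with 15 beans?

0

n :  0  1  2  3  4  5  6  7  8  9 10 11 12 13 14 15
G :  0  0  1  1  0  0  1  1  2  2  0  0  1  1  0  0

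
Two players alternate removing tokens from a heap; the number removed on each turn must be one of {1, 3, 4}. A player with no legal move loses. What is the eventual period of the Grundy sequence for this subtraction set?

7

G(0) = 0
G(1) = mex{0} = 1
G(2) = mex{1} = 0
G(3) = mex{0,0} = 1
G(4) = mex{1,1,0} = 2
G(5) = mex{2,0,1} = 3
G(6) = mex{3,1,0} = 2
G(7) = mex{2,2,1} = 0
G(8) = mex{0,3,2} = 1
G(9) = mex{1,2,3} = 0
G(10) = mex{0,0,2} = 1
G(11) = mex{1,1,0} = 2
G(12) = mex{2,0,1} = 3
G(13) = mex{3,1,0} = 2
G(14) = mex{2,2,1} = 0
G(15) = mex{0,3,2} = 1
G(n+7) = G(n) holds for n = 0,…,3 (a full window of length max(S) = 4), so the sequence is purely periodic with period 7.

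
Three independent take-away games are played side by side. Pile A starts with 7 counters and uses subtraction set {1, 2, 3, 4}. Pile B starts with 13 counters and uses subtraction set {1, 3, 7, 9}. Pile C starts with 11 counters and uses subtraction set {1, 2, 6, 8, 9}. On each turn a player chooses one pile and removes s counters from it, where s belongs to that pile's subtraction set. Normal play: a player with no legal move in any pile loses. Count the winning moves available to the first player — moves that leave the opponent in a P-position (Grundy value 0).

1

Pile A, S = {1, 2, 3, 4}:
n : 0 1 2 3 4 5 6 7
G : 0 1 2 3 4 0 1 2
G_A(7) = 2.
Pile B, S = {1, 3, 7, 9}:
G(0) = 0
G(1) = mex{0} = 1
G(2) = mex{1} = 0
G(3) = mex{0,0} = 1
G(4) = mex{1,1} = 0
G(5) = mex{0,0} = 1
G(6) = mex{1,1} = 0
G(7) = mex{0,0,0} = 1
G(8) = mex{1,1,1} = 0
G(9) = mex{0,0,0,0} = 1
G(10) = mex{1,1,1,1} = 0
G(11) = mex{0,0,0,0} = 1
G(12) = mex{1,1,1,1} = 0
G(13) = mex{0,0,0,0} = 1
G_B(13) = 1.
Pile C, S = {1, 2, 6, 8, 9}:
n :  0  1  2  3  4  5  6  7  8  9 10 11
G :  0  1  2  0  1  2  3  0  1  2  0  1
G_C(11) = 1.
Combined Grundy value = 2 ⊕ 1 ⊕ 1 = 2.
A winning move leaves total XOR = 0, i.e. changes one component's Grundy value g to g ⊕ X where X is the current total.
Pile A: need g' = 2⊕2 = 0. Options: 7−1→G=1, 7−2→G=0, 7−3→G=4, 7−4→G=3. Hits: 1.
Pile B: need g' = 1⊕2 = 3. Options: 13−1→G=0, 13−3→G=0, 13−7→G=0, 13−9→G=0. Hits: 0.
Pile C: need g' = 1⊕2 = 3. Options: 11−1→G=0, 11−2→G=2, 11−6→G=2, 11−8→G=0, 11−9→G=2. Hits: 0.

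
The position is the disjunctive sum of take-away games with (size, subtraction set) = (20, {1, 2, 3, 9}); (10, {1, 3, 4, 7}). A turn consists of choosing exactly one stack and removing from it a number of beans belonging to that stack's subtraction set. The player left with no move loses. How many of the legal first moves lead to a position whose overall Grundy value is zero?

Stack A, S = {1, 2, 3, 9}:
G(0) = 0
G(1) = mex{0} = 1
G(2) = mex{1,0} = 2
G(3) = mex{2,1,0} = 3
G(4) = mex{3,2,1} = 0
G(5) = mex{0,3,2} = 1
G(6) = mex{1,0,3} = 2
G(7) = mex{2,1,0} = 3
G(8) = mex{3,2,1} = 0
G(9) = mex{0,3,2,0} = 1
G(10) = mex{1,0,3,1} = 2
G(11) = mex{2,1,0,2} = 3
G(12) = mex{3,2,1,3} = 0
G(13) = mex{0,3,2,0} = 1
G(14) = mex{1,0,3,1} = 2
G(15) = mex{2,1,0,2} = 3
G(16) = mex{3,2,1,3} = 0
G(17) = mex{0,3,2,0} = 1
G(18) = mex{1,0,3,1} = 2
G(19) = mex{2,1,0,2} = 3
G(20) = mex{3,2,1,3} = 0
G_A(20) = 0.
Stack B, S = {1, 3, 4, 7}:
n :  0  1  2  3  4  5  6  7  8  9 10
G :  0  1  0  1  2  3  2  3  0  1  0
G_B(10) = 0.
Combined Grundy value = 0 ⊕ 0 = 0.
A winning move leaves total XOR = 0, i.e. changes one component's Grundy value g to g ⊕ X where X is the current total.
Stack A: target g' = 0⊕0 = 0, but every legal move changes the Grundy value (mex property), so 0 moves.
Stack B: target g' = 0⊕0 = 0, but every legal move changes the Grundy value (mex property), so 0 moves.

0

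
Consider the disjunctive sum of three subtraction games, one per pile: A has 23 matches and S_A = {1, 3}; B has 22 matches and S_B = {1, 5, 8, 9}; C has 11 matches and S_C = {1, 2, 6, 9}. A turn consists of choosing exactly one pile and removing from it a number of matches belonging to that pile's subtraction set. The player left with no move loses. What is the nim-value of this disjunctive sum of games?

Pile A, S = {1, 3}:
G(0) = 0
G(1) = mex{0} = 1
G(2) = mex{1} = 0
G(3) = mex{0,0} = 1
G(4) = mex{1,1} = 0
G(5) = mex{0,0} = 1
G(6) = mex{1,1} = 0
G(7) = mex{0,0} = 1
G(8) = mex{1,1} = 0
G(9) = mex{0,0} = 1
G(10) = mex{1,1} = 0
G(11) = mex{0,0} = 1
G(12) = mex{1,1} = 0
G(13) = mex{0,0} = 1
G(14) = mex{1,1} = 0
G(15) = mex{0,0} = 1
G(16) = mex{1,1} = 0
G(17) = mex{0,0} = 1
G(18) = mex{1,1} = 0
G(19) = mex{0,0} = 1
G(20) = mex{1,1} = 0
G(21) = mex{0,0} = 1
G(22) = mex{1,1} = 0
G(23) = mex{0,0} = 1
G_A(23) = 1.
Pile B, S = {1, 5, 8, 9}:
n :  0  1  2  3  4  5  6  7  8  9 10 11 12 13 14 15 16 17 18 19 20 21 22
G :  0  1  0  1  0  1  0  1  2  3  2  3  2  3  2  3  0  1  0  1  0  1  0
G_B(22) = 0.
Pile C, S = {1, 2, 6, 9}:
n :  0  1  2  3  4  5  6  7  8  9 10 11
G :  0  1  2  0  1  2  3  0  1  2  0  1
G_C(11) = 1.
Combined Grundy value = 1 ⊕ 0 ⊕ 1 = 0.

0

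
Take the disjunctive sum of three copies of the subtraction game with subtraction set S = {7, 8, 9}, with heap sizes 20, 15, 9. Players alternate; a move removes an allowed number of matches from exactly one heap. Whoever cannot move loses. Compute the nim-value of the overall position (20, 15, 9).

3

All heaps use S = {7, 8, 9}:
G(0) = 0
G(1) = mex{} = 0
G(2) = mex{} = 0
G(3) = mex{} = 0
G(4) = mex{} = 0
G(5) = mex{} = 0
G(6) = mex{} = 0
G(7) = mex{0} = 1
G(8) = mex{0,0} = 1
G(9) = mex{0,0,0} = 1
G(10) = mex{0,0,0} = 1
G(11) = mex{0,0,0} = 1
G(12) = mex{0,0,0} = 1
G(13) = mex{0,0,0} = 1
G(14) = mex{1,0,0} = 2
G(15) = mex{1,1,0} = 2
G(16) = mex{1,1,1} = 0
G(17) = mex{1,1,1} = 0
G(18) = mex{1,1,1} = 0
G(19) = mex{1,1,1} = 0
G(20) = mex{1,1,1} = 0
Heap A: G(20) = 0.
Heap B: G(15) = 2.
Heap C: G(9) = 1.
Combined Grundy value = 0 ⊕ 2 ⊕ 1 = 3.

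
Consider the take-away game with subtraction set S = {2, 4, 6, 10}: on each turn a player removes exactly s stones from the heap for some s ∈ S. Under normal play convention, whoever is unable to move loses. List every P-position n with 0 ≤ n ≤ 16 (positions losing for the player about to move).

0, 1, 8, 9, 16

n :  0  1  2  3  4  5  6  7  8  9 10 11 12 13 14 15 16
G :  0  0  1  1  2  2  3  3  0  0  1  1  2  2  3  3  0
P-positions are exactly the n with G(n) = 0.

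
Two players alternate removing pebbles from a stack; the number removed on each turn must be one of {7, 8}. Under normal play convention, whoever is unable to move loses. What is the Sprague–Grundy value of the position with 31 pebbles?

0

G(0) = 0
G(1) = mex{} = 0
G(2) = mex{} = 0
G(3) = mex{} = 0
G(4) = mex{} = 0
G(5) = mex{} = 0
G(6) = mex{} = 0
G(7) = mex{0} = 1
G(8) = mex{0,0} = 1
G(9) = mex{0,0} = 1
G(10) = mex{0,0} = 1
G(11) = mex{0,0} = 1
G(12) = mex{0,0} = 1
G(13) = mex{0,0} = 1
G(14) = mex{1,0} = 2
G(15) = mex{1,1} = 0
G(16) = mex{1,1} = 0
G(17) = mex{1,1} = 0
G(18) = mex{1,1} = 0
G(19) = mex{1,1} = 0
G(20) = mex{1,1} = 0
G(21) = mex{2,1} = 0
G(22) = mex{0,2} = 1
G(23) = mex{0,0} = 1
G(24) = mex{0,0} = 1
G(25) = mex{0,0} = 1
G(26) = mex{0,0} = 1
G(27) = mex{0,0} = 1
G(28) = mex{0,0} = 1
G(29) = mex{1,0} = 2
G(30) = mex{1,1} = 0
G(31) = mex{1,1} = 0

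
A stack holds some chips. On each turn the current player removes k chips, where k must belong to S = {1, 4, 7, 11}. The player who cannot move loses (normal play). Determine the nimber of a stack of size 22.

2

G(0) = 0
G(1) = mex{0} = 1
G(2) = mex{1} = 0
G(3) = mex{0} = 1
G(4) = mex{1,0} = 2
G(5) = mex{2,1} = 0
G(6) = mex{0,0} = 1
G(7) = mex{1,1,0} = 2
G(8) = mex{2,2,1} = 0
G(9) = mex{0,0,0} = 1
G(10) = mex{1,1,1} = 0
G(11) = mex{0,2,2,0} = 1
G(12) = mex{1,0,0,1} = 2
G(13) = mex{2,1,1,0} = 3
G(14) = mex{3,0,2,1} = 4
G(15) = mex{4,1,0,2} = 3
G(16) = mex{3,2,1,0} = 4
G(17) = mex{4,3,0,1} = 2
G(18) = mex{2,4,1,2} = 0
G(19) = mex{0,3,2,0} = 1
G(20) = mex{1,4,3,1} = 0
G(21) = mex{0,2,4,0} = 1
G(22) = mex{1,0,3,1} = 2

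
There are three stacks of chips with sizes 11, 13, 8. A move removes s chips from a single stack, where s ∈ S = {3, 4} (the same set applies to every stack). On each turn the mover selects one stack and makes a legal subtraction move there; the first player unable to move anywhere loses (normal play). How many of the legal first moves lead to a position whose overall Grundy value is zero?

All stacks use S = {3, 4}:
n :  0  1  2  3  4  5  6  7  8  9 10 11 12 13
G :  0  0  0  1  1  1  2  0  0  0  1  1  1  2
Stack A: G(11) = 1.
Stack B: G(13) = 2.
Stack C: G(8) = 0.
Combined Grundy value = 1 ⊕ 2 ⊕ 0 = 3.
A winning move leaves total XOR = 0, i.e. changes one component's Grundy value g to g ⊕ X where X is the current total.
Stack A: need g' = 1⊕3 = 2. Options: 11−3→G=0, 11−4→G=0. Hits: 0.
Stack B: need g' = 2⊕3 = 1. Options: 13−3→G=1, 13−4→G=0. Hits: 1.
Stack C: need g' = 0⊕3 = 3. Options: 8−3→G=1, 8−4→G=1. Hits: 0.

1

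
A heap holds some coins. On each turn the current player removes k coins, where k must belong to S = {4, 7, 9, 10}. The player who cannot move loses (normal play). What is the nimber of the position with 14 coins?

0

G(0) = 0
G(1) = mex{} = 0
G(2) = mex{} = 0
G(3) = mex{} = 0
G(4) = mex{0} = 1
G(5) = mex{0} = 1
G(6) = mex{0} = 1
G(7) = mex{0,0} = 1
G(8) = mex{1,0} = 2
G(9) = mex{1,0,0} = 2
G(10) = mex{1,0,0,0} = 2
G(11) = mex{1,1,0,0} = 2
G(12) = mex{2,1,0,0} = 3
G(13) = mex{2,1,1,0} = 3
G(14) = mex{2,1,1,1} = 0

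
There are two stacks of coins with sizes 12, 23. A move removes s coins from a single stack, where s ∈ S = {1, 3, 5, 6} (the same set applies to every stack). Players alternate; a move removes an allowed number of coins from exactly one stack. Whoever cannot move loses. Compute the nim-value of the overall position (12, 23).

0

All stacks use S = {1, 3, 5, 6}:
n :  0  1  2  3  4  5  6  7  8  9 10 11 12 13 14 15 16 17 18 19 20 21 22 23
G :  0  1  0  1  0  1  2  3  2  3  2  0  1  0  1  0  1  2  3  2  3  2  0  1
Stack A: G(12) = 1.
Stack B: G(23) = 1.
Combined Grundy value = 1 ⊕ 1 = 0.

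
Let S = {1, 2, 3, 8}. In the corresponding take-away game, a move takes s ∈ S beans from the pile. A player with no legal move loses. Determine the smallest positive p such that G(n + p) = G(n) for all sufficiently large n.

9

n :  0  1  2  3  4  5  6  7  8  9 10 11 12 13 14 15 16 17 18 19
G :  0  1  2  3  0  1  2  3  4  0  1  2  3  0  1  2  3  4  0  1
G(n+9) = G(n) holds for n = 0,…,7 (a full window of length max(S) = 8), so the sequence is purely periodic with period 9.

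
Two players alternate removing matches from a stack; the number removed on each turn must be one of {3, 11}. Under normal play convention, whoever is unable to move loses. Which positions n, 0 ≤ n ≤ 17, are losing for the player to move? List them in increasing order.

G(0) = 0
G(1) = mex{} = 0
G(2) = mex{} = 0
G(3) = mex{0} = 1
G(4) = mex{0} = 1
G(5) = mex{0} = 1
G(6) = mex{1} = 0
G(7) = mex{1} = 0
G(8) = mex{1} = 0
G(9) = mex{0} = 1
G(10) = mex{0} = 1
G(11) = mex{0,0} = 1
G(12) = mex{1,0} = 2
G(13) = mex{1,0} = 2
G(14) = mex{1,1} = 0
G(15) = mex{2,1} = 0
G(16) = mex{2,1} = 0
G(17) = mex{0,0} = 1
P-positions are exactly the n with G(n) = 0.

0, 1, 2, 6, 7, 8, 14, 15, 16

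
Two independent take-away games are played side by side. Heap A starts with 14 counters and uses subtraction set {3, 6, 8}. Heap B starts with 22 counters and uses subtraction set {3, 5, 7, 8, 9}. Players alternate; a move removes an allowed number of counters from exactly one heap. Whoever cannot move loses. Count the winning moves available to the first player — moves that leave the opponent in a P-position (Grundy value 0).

2

Heap A, S = {3, 6, 8}:
G(0) = 0
G(1) = mex{} = 0
G(2) = mex{} = 0
G(3) = mex{0} = 1
G(4) = mex{0} = 1
G(5) = mex{0} = 1
G(6) = mex{1,0} = 2
G(7) = mex{1,0} = 2
G(8) = mex{1,0,0} = 2
G(9) = mex{2,1,0} = 3
G(10) = mex{2,1,0} = 3
G(11) = mex{2,1,1} = 0
G(12) = mex{3,2,1} = 0
G(13) = mex{3,2,1} = 0
G(14) = mex{0,2,2} = 1
G_A(14) = 1.
Heap B, S = {3, 5, 7, 8, 9}:
G(0) = 0
G(1) = mex{} = 0
G(2) = mex{} = 0
G(3) = mex{0} = 1
G(4) = mex{0} = 1
G(5) = mex{0,0} = 1
G(6) = mex{1,0} = 2
G(7) = mex{1,0,0} = 2
G(8) = mex{1,1,0,0} = 2
G(9) = mex{2,1,0,0,0} = 3
G(10) = mex{2,1,1,0,0} = 3
G(11) = mex{2,2,1,1,0} = 3
G(12) = mex{3,2,1,1,1} = 0
G(13) = mex{3,2,2,1,1} = 0
G(14) = mex{3,3,2,2,1} = 0
G(15) = mex{0,3,2,2,2} = 1
G(16) = mex{0,3,3,2,2} = 1
G(17) = mex{0,0,3,3,2} = 1
G(18) = mex{1,0,3,3,3} = 2
G(19) = mex{1,0,0,3,3} = 2
G(20) = mex{1,1,0,0,3} = 2
G(21) = mex{2,1,0,0,0} = 3
G(22) = mex{2,1,1,0,0} = 3
G_B(22) = 3.
Combined Grundy value = 1 ⊕ 3 = 2.
A winning move leaves total XOR = 0, i.e. changes one component's Grundy value g to g ⊕ X where X is the current total.
Heap A: need g' = 1⊕2 = 3. Options: 14−3→G=0, 14−6→G=2, 14−8→G=2. Hits: 0.
Heap B: need g' = 3⊕2 = 1. Options: 22−3→G=2, 22−5→G=1, 22−7→G=1, 22−8→G=0, 22−9→G=0. Hits: 2.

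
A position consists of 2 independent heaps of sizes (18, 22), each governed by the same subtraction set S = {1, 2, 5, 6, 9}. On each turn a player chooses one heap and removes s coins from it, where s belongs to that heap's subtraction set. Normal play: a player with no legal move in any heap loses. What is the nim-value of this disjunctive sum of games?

0

All heaps use S = {1, 2, 5, 6, 9}:
G(0) = 0
G(1) = mex{0} = 1
G(2) = mex{1,0} = 2
G(3) = mex{2,1} = 0
G(4) = mex{0,2} = 1
G(5) = mex{1,0,0} = 2
G(6) = mex{2,1,1,0} = 3
G(7) = mex{3,2,2,1} = 0
G(8) = mex{0,3,0,2} = 1
G(9) = mex{1,0,1,0,0} = 2
G(10) = mex{2,1,2,1,1} = 0
G(11) = mex{0,2,3,2,2} = 1
G(12) = mex{1,0,0,3,0} = 2
G(13) = mex{2,1,1,0,1} = 3
G(14) = mex{3,2,2,1,2} = 0
G(15) = mex{0,3,0,2,3} = 1
G(16) = mex{1,0,1,0,0} = 2
G(17) = mex{2,1,2,1,1} = 0
G(18) = mex{0,2,3,2,2} = 1
G(19) = mex{1,0,0,3,0} = 2
G(20) = mex{2,1,1,0,1} = 3
G(21) = mex{3,2,2,1,2} = 0
G(22) = mex{0,3,0,2,3} = 1
Heap A: G(18) = 1.
Heap B: G(22) = 1.
Combined Grundy value = 1 ⊕ 1 = 0.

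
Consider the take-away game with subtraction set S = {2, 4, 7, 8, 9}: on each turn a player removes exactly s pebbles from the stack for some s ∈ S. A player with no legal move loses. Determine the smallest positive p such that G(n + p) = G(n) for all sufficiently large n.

11

n :  0  1  2  3  4  5  6  7  8  9 10 11 12 13 14 15 16 17 18 19 20 21 22 23
G :  0  0  1  1  2  2  0  3  1  4  2  0  0  1  1  2  2  0  3  1  4  2  0  0
G(n+11) = G(n) holds for n = 0,…,8 (a full window of length max(S) = 9), so the sequence is purely periodic with period 11.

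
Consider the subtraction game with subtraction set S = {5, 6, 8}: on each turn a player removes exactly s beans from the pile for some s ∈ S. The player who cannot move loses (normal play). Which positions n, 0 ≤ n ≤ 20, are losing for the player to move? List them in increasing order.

0, 1, 2, 3, 4, 13, 14, 15, 16, 17

n :  0  1  2  3  4  5  6  7  8  9 10 11 12 13 14 15 16 17 18 19 20
G :  0  0  0  0  0  1  1  1  1  1  2  2  2  0  0  0  0  0  1  1  1
P-positions are exactly the n with G(n) = 0.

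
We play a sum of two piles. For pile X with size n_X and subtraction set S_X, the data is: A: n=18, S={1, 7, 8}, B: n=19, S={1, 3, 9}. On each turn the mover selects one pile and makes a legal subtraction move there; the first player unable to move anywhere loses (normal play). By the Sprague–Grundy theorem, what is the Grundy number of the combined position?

0

Pile A, S = {1, 7, 8}:
G(0) = 0
G(1) = mex{0} = 1
G(2) = mex{1} = 0
G(3) = mex{0} = 1
G(4) = mex{1} = 0
G(5) = mex{0} = 1
G(6) = mex{1} = 0
G(7) = mex{0,0} = 1
G(8) = mex{1,1,0} = 2
G(9) = mex{2,0,1} = 3
G(10) = mex{3,1,0} = 2
G(11) = mex{2,0,1} = 3
G(12) = mex{3,1,0} = 2
G(13) = mex{2,0,1} = 3
G(14) = mex{3,1,0} = 2
G(15) = mex{2,2,1} = 0
G(16) = mex{0,3,2} = 1
G(17) = mex{1,2,3} = 0
G(18) = mex{0,3,2} = 1
G_A(18) = 1.
Pile B, S = {1, 3, 9}:
G(0) = 0
G(1) = mex{0} = 1
G(2) = mex{1} = 0
G(3) = mex{0,0} = 1
G(4) = mex{1,1} = 0
G(5) = mex{0,0} = 1
G(6) = mex{1,1} = 0
G(7) = mex{0,0} = 1
G(8) = mex{1,1} = 0
G(9) = mex{0,0,0} = 1
G(10) = mex{1,1,1} = 0
G(11) = mex{0,0,0} = 1
G(12) = mex{1,1,1} = 0
G(13) = mex{0,0,0} = 1
G(14) = mex{1,1,1} = 0
G(15) = mex{0,0,0} = 1
G(16) = mex{1,1,1} = 0
G(17) = mex{0,0,0} = 1
G(18) = mex{1,1,1} = 0
G(19) = mex{0,0,0} = 1
G_B(19) = 1.
Combined Grundy value = 1 ⊕ 1 = 0.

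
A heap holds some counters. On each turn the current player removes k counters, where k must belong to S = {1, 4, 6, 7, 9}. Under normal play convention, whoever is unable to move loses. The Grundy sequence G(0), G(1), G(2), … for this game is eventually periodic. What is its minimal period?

G(0) = 0
G(1) = mex{0} = 1
G(2) = mex{1} = 0
G(3) = mex{0} = 1
G(4) = mex{1,0} = 2
G(5) = mex{2,1} = 0
G(6) = mex{0,0,0} = 1
G(7) = mex{1,1,1,0} = 2
G(8) = mex{2,2,0,1} = 3
G(9) = mex{3,0,1,0,0} = 2
G(10) = mex{2,1,2,1,1} = 0
G(11) = mex{0,2,0,2,0} = 1
G(12) = mex{1,3,1,0,1} = 2
G(13) = mex{2,2,2,1,2} = 0
G(14) = mex{0,0,3,2,0} = 1
G(15) = mex{1,1,2,3,1} = 0
G(16) = mex{0,2,0,2,2} = 1
G(17) = mex{1,0,1,0,3} = 2
G(18) = mex{2,1,2,1,2} = 0
G(19) = mex{0,0,0,2,0} = 1
G(20) = mex{1,1,1,0,1} = 2
G(21) = mex{2,2,0,1,2} = 3
G(22) = mex{3,0,1,0,0} = 2
G(23) = mex{2,1,2,1,1} = 0
G(24) = mex{0,2,0,2,0} = 1
G(25) = mex{1,3,1,0,1} = 2
G(26) = mex{2,2,2,1,2} = 0
G(27) = mex{0,0,3,2,0} = 1
G(n+13) = G(n) holds for n = 0,…,8 (a full window of length max(S) = 9), so the sequence is purely periodic with period 13.

13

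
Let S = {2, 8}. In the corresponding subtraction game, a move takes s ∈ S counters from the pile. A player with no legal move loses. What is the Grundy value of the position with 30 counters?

n :  0  1  2  3  4  5  6  7  8  9 10 11 12 13 14 15 16 17 18 19 20 21 22 23 24 25 26 27 28 29 30
G :  0  0  1  1  0  0  1  1  2  2  0  0  1  1  0  0  1  1  2  2  0  0  1  1  0  0  1  1  2  2  0

0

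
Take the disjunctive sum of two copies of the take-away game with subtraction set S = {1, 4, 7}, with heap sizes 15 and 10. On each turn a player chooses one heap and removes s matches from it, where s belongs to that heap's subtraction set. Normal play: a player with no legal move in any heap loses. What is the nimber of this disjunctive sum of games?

All heaps use S = {1, 4, 7}:
n :  0  1  2  3  4  5  6  7  8  9 10 11 12 13 14 15
G :  0  1  0  1  2  0  1  2  0  1  0  1  2  0  1  2
Heap A: G(15) = 2.
Heap B: G(10) = 0.
Combined Grundy value = 2 ⊕ 0 = 2.

2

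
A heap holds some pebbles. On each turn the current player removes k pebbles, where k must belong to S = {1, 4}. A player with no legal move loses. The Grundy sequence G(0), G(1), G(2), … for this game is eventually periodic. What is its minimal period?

G(0) = 0
G(1) = mex{0} = 1
G(2) = mex{1} = 0
G(3) = mex{0} = 1
G(4) = mex{1,0} = 2
G(5) = mex{2,1} = 0
G(6) = mex{0,0} = 1
G(7) = mex{1,1} = 0
G(8) = mex{0,2} = 1
G(9) = mex{1,0} = 2
G(10) = mex{2,1} = 0
G(11) = mex{0,0} = 1
G(12) = mex{1,1} = 0
G(13) = mex{0,2} = 1
G(14) = mex{1,0} = 2
G(n+5) = G(n) holds for n = 0,…,3 (a full window of length max(S) = 4), so the sequence is purely periodic with period 5.

5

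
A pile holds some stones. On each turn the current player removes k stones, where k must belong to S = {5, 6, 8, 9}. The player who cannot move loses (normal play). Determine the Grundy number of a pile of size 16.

0

n :  0  1  2  3  4  5  6  7  8  9 10 11 12 13 14 15 16
G :  0  0  0  0  0  1  1  1  1  1  2  2  2  2  0  0  0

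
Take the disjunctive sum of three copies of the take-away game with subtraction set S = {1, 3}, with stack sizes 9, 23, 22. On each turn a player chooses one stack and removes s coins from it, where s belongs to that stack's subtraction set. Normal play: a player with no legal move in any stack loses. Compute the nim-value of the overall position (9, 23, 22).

All stacks use S = {1, 3}:
n :  0  1  2  3  4  5  6  7  8  9 10 11 12 13 14 15 16 17 18 19 20 21 22 23
G :  0  1  0  1  0  1  0  1  0  1  0  1  0  1  0  1  0  1  0  1  0  1  0  1
Stack A: G(9) = 1.
Stack B: G(23) = 1.
Stack C: G(22) = 0.
Combined Grundy value = 1 ⊕ 1 ⊕ 0 = 0.

0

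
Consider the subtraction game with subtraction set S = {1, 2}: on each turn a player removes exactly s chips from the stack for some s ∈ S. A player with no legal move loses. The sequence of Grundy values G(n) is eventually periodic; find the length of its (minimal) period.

3

n :  0  1  2  3  4  5  6  7  8  9 10 11 12 13 14
G :  0  1  2  0  1  2  0  1  2  0  1  2  0  1  2
G(n+3) = G(n) holds for n = 0,…,1 (a full window of length max(S) = 2), so the sequence is purely periodic with period 3.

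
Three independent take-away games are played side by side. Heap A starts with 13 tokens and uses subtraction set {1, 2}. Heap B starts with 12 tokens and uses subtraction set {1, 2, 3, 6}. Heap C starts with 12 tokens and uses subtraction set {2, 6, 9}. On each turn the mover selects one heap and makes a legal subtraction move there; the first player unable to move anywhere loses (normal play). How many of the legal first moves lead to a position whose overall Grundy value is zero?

5

Heap A, S = {1, 2}:
G(0) = 0
G(1) = mex{0} = 1
G(2) = mex{1,0} = 2
G(3) = mex{2,1} = 0
G(4) = mex{0,2} = 1
G(5) = mex{1,0} = 2
G(6) = mex{2,1} = 0
G(7) = mex{0,2} = 1
G(8) = mex{1,0} = 2
G(9) = mex{2,1} = 0
G(10) = mex{0,2} = 1
G(11) = mex{1,0} = 2
G(12) = mex{2,1} = 0
G(13) = mex{0,2} = 1
G_A(13) = 1.
Heap B, S = {1, 2, 3, 6}:
n :  0  1  2  3  4  5  6  7  8  9 10 11 12
G :  0  1  2  3  0  1  2  3  0  1  2  3  0
G_B(12) = 0.
Heap C, S = {2, 6, 9}:
n :  0  1  2  3  4  5  6  7  8  9 10 11 12
G :  0  0  1  1  0  0  1  1  0  2  1  3  0
G_C(12) = 0.
Combined Grundy value = 1 ⊕ 0 ⊕ 0 = 1.
A winning move leaves total XOR = 0, i.e. changes one component's Grundy value g to g ⊕ X where X is the current total.
Heap A: need g' = 1⊕1 = 0. Options: 13−1→G=0, 13−2→G=2. Hits: 1.
Heap B: need g' = 0⊕1 = 1. Options: 12−1→G=3, 12−2→G=2, 12−3→G=1, 12−6→G=2. Hits: 1.
Heap C: need g' = 0⊕1 = 1. Options: 12−2→G=1, 12−6→G=1, 12−9→G=1. Hits: 3.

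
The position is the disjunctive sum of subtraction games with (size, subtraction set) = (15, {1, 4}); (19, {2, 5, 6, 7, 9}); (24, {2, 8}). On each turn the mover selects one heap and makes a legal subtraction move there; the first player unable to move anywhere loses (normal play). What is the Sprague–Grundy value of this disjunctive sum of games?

2

Heap A, S = {1, 4}:
n :  0  1  2  3  4  5  6  7  8  9 10 11 12 13 14 15
G :  0  1  0  1  2  0  1  0  1  2  0  1  0  1  2  0
G_A(15) = 0.
Heap B, S = {2, 5, 6, 7, 9}:
G(0) = 0
G(1) = mex{} = 0
G(2) = mex{0} = 1
G(3) = mex{0} = 1
G(4) = mex{1} = 0
G(5) = mex{1,0} = 2
G(6) = mex{0,0,0} = 1
G(7) = mex{2,1,0,0} = 3
G(8) = mex{1,1,1,0} = 2
G(9) = mex{3,0,1,1,0} = 2
G(10) = mex{2,2,0,1,0} = 3
G(11) = mex{2,1,2,0,1} = 3
G(12) = mex{3,3,1,2,1} = 0
G(13) = mex{3,2,3,1,0} = 4
G(14) = mex{0,2,2,3,2} = 1
G(15) = mex{4,3,2,2,1} = 0
G(16) = mex{1,3,3,2,3} = 0
G(17) = mex{0,0,3,3,2} = 1
G(18) = mex{0,4,0,3,2} = 1
G(19) = mex{1,1,4,0,3} = 2
G_B(19) = 2.
Heap C, S = {2, 8}:
n :  0  1  2  3  4  5  6  7  8  9 10 11 12 13 14 15 16 17 18 19 20 21 22 23 24
G :  0  0  1  1  0  0  1  1  2  2  0  0  1  1  0  0  1  1  2  2  0  0  1  1  0
G_C(24) = 0.
Combined Grundy value = 0 ⊕ 2 ⊕ 0 = 2.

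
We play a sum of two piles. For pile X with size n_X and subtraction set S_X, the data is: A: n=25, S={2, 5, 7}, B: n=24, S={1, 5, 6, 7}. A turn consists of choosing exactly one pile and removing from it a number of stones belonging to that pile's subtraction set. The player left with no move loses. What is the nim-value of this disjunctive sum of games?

Pile A, S = {2, 5, 7}:
G(0) = 0
G(1) = mex{} = 0
G(2) = mex{0} = 1
G(3) = mex{0} = 1
G(4) = mex{1} = 0
G(5) = mex{1,0} = 2
G(6) = mex{0,0} = 1
G(7) = mex{2,1,0} = 3
G(8) = mex{1,1,0} = 2
G(9) = mex{3,0,1} = 2
G(10) = mex{2,2,1} = 0
G(11) = mex{2,1,0} = 3
G(12) = mex{0,3,2} = 1
G(13) = mex{3,2,1} = 0
G(14) = mex{1,2,3} = 0
G(15) = mex{0,0,2} = 1
G(16) = mex{0,3,2} = 1
G(17) = mex{1,1,0} = 2
G(18) = mex{1,0,3} = 2
G(19) = mex{2,0,1} = 3
G(20) = mex{2,1,0} = 3
G(21) = mex{3,1,0} = 2
G(22) = mex{3,2,1} = 0
G(23) = mex{2,2,1} = 0
G(24) = mex{0,3,2} = 1
G(25) = mex{0,3,2} = 1
G_A(25) = 1.
Pile B, S = {1, 5, 6, 7}:
n :  0  1  2  3  4  5  6  7  8  9 10 11 12 13 14 15 16 17 18 19 20 21 22 23 24
G :  0  1  0  1  0  1  2  3  2  3  2  3  0  1  0  1  0  1  2  3  2  3  2  3  0
G_B(24) = 0.
Combined Grundy value = 1 ⊕ 0 = 1.

1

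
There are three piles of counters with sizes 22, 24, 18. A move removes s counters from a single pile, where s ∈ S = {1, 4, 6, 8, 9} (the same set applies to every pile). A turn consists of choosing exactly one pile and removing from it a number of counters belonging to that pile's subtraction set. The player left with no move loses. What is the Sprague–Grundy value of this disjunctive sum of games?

1

All piles use S = {1, 4, 6, 8, 9}:
G(0) = 0
G(1) = mex{0} = 1
G(2) = mex{1} = 0
G(3) = mex{0} = 1
G(4) = mex{1,0} = 2
G(5) = mex{2,1} = 0
G(6) = mex{0,0,0} = 1
G(7) = mex{1,1,1} = 0
G(8) = mex{0,2,0,0} = 1
G(9) = mex{1,0,1,1,0} = 2
G(10) = mex{2,1,2,0,1} = 3
G(11) = mex{3,0,0,1,0} = 2
G(12) = mex{2,1,1,2,1} = 0
G(13) = mex{0,2,0,0,2} = 1
G(14) = mex{1,3,1,1,0} = 2
G(15) = mex{2,2,2,0,1} = 3
G(16) = mex{3,0,3,1,0} = 2
G(17) = mex{2,1,2,2,1} = 0
G(18) = mex{0,2,0,3,2} = 1
G(19) = mex{1,3,1,2,3} = 0
G(20) = mex{0,2,2,0,2} = 1
G(21) = mex{1,0,3,1,0} = 2
G(22) = mex{2,1,2,2,1} = 0
G(23) = mex{0,0,0,3,2} = 1
G(24) = mex{1,1,1,2,3} = 0
Pile A: G(22) = 0.
Pile B: G(24) = 0.
Pile C: G(18) = 1.
Combined Grundy value = 0 ⊕ 0 ⊕ 1 = 1.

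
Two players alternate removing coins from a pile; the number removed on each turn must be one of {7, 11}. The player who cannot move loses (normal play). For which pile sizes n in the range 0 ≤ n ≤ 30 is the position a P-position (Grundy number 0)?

0, 1, 2, 3, 4, 5, 6, 18, 19, 20, 21, 22, 23, 24

G(0) = 0
G(1) = mex{} = 0
G(2) = mex{} = 0
G(3) = mex{} = 0
G(4) = mex{} = 0
G(5) = mex{} = 0
G(6) = mex{} = 0
G(7) = mex{0} = 1
G(8) = mex{0} = 1
G(9) = mex{0} = 1
G(10) = mex{0} = 1
G(11) = mex{0,0} = 1
G(12) = mex{0,0} = 1
G(13) = mex{0,0} = 1
G(14) = mex{1,0} = 2
G(15) = mex{1,0} = 2
G(16) = mex{1,0} = 2
G(17) = mex{1,0} = 2
G(18) = mex{1,1} = 0
G(19) = mex{1,1} = 0
G(20) = mex{1,1} = 0
G(21) = mex{2,1} = 0
G(22) = mex{2,1} = 0
G(23) = mex{2,1} = 0
G(24) = mex{2,1} = 0
G(25) = mex{0,2} = 1
G(26) = mex{0,2} = 1
G(27) = mex{0,2} = 1
G(28) = mex{0,2} = 1
G(29) = mex{0,0} = 1
G(30) = mex{0,0} = 1
P-positions are exactly the n with G(n) = 0.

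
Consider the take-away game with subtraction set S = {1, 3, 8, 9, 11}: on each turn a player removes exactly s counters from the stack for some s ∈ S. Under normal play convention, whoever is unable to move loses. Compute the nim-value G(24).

n :  0  1  2  3  4  5  6  7  8  9 10 11 12 13 14 15 16 17 18 19 20 21 22 23 24
G :  0  1  0  1  0  1  0  1  2  3  2  3  2  3  2  3  0  1  0  1  0  1  0  1  2

2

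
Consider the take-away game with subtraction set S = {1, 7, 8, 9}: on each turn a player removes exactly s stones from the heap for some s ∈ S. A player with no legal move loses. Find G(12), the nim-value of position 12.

G(0) = 0
G(1) = mex{0} = 1
G(2) = mex{1} = 0
G(3) = mex{0} = 1
G(4) = mex{1} = 0
G(5) = mex{0} = 1
G(6) = mex{1} = 0
G(7) = mex{0,0} = 1
G(8) = mex{1,1,0} = 2
G(9) = mex{2,0,1,0} = 3
G(10) = mex{3,1,0,1} = 2
G(11) = mex{2,0,1,0} = 3
G(12) = mex{3,1,0,1} = 2

2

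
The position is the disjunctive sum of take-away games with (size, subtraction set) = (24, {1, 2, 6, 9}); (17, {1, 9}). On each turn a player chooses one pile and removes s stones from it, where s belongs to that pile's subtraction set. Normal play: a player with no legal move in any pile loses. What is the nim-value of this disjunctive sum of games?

1

Pile A, S = {1, 2, 6, 9}:
G(0) = 0
G(1) = mex{0} = 1
G(2) = mex{1,0} = 2
G(3) = mex{2,1} = 0
G(4) = mex{0,2} = 1
G(5) = mex{1,0} = 2
G(6) = mex{2,1,0} = 3
G(7) = mex{3,2,1} = 0
G(8) = mex{0,3,2} = 1
G(9) = mex{1,0,0,0} = 2
G(10) = mex{2,1,1,1} = 0
G(11) = mex{0,2,2,2} = 1
G(12) = mex{1,0,3,0} = 2
G(13) = mex{2,1,0,1} = 3
G(14) = mex{3,2,1,2} = 0
G(15) = mex{0,3,2,3} = 1
G(16) = mex{1,0,0,0} = 2
G(17) = mex{2,1,1,1} = 0
G(18) = mex{0,2,2,2} = 1
G(19) = mex{1,0,3,0} = 2
G(20) = mex{2,1,0,1} = 3
G(21) = mex{3,2,1,2} = 0
G(22) = mex{0,3,2,3} = 1
G(23) = mex{1,0,0,0} = 2
G(24) = mex{2,1,1,1} = 0
G_A(24) = 0.
Pile B, S = {1, 9}:
n :  0  1  2  3  4  5  6  7  8  9 10 11 12 13 14 15 16 17
G :  0  1  0  1  0  1  0  1  0  1  0  1  0  1  0  1  0  1
G_B(17) = 1.
Combined Grundy value = 0 ⊕ 1 = 1.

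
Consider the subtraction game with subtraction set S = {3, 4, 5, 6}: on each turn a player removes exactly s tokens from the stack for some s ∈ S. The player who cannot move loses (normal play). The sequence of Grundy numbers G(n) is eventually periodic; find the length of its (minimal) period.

9

n :  0  1  2  3  4  5  6  7  8  9 10 11 12 13 14 15 16 17 18 19
G :  0  0  0  1  1  1  2  2  2  0  0  0  1  1  1  2  2  2  0  0
G(n+9) = G(n) holds for n = 0,…,5 (a full window of length max(S) = 6), so the sequence is purely periodic with period 9.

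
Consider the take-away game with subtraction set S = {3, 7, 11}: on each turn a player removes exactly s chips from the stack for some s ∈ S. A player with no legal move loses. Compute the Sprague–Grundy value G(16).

0

G(0) = 0
G(1) = mex{} = 0
G(2) = mex{} = 0
G(3) = mex{0} = 1
G(4) = mex{0} = 1
G(5) = mex{0} = 1
G(6) = mex{1} = 0
G(7) = mex{1,0} = 2
G(8) = mex{1,0} = 2
G(9) = mex{0,0} = 1
G(10) = mex{2,1} = 0
G(11) = mex{2,1,0} = 3
G(12) = mex{1,1,0} = 2
G(13) = mex{0,0,0} = 1
G(14) = mex{3,2,1} = 0
G(15) = mex{2,2,1} = 0
G(16) = mex{1,1,1} = 0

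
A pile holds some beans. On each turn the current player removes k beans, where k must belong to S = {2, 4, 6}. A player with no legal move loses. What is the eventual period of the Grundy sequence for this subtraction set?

n :  0  1  2  3  4  5  6  7  8  9 10 11 12 13 14 15 16 17
G :  0  0  1  1  2  2  3  3  0  0  1  1  2  2  3  3  0  0
G(n+8) = G(n) holds for n = 0,…,5 (a full window of length max(S) = 6), so the sequence is purely periodic with period 8.

8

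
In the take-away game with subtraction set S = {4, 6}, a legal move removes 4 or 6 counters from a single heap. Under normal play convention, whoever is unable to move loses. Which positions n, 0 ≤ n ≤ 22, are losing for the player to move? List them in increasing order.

G(0) = 0
G(1) = mex{} = 0
G(2) = mex{} = 0
G(3) = mex{} = 0
G(4) = mex{0} = 1
G(5) = mex{0} = 1
G(6) = mex{0,0} = 1
G(7) = mex{0,0} = 1
G(8) = mex{1,0} = 2
G(9) = mex{1,0} = 2
G(10) = mex{1,1} = 0
G(11) = mex{1,1} = 0
G(12) = mex{2,1} = 0
G(13) = mex{2,1} = 0
G(14) = mex{0,2} = 1
G(15) = mex{0,2} = 1
G(16) = mex{0,0} = 1
G(17) = mex{0,0} = 1
G(18) = mex{1,0} = 2
G(19) = mex{1,0} = 2
G(20) = mex{1,1} = 0
G(21) = mex{1,1} = 0
G(22) = mex{2,1} = 0
P-positions are exactly the n with G(n) = 0.

0, 1, 2, 3, 10, 11, 12, 13, 20, 21, 22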